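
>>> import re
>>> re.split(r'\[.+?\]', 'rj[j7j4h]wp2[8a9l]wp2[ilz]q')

['rj', 'wp2', 'wp2', 'q']

Lazy quantifiers expand one character at a time until the remainder of the pattern can match.
Matches to split on: at [2:9] → '[j7j4h]'; at [12:18] → '[8a9l]'; at [21:26] → '[ilz]'.
`split` removes every match and returns the 4 fragments in between.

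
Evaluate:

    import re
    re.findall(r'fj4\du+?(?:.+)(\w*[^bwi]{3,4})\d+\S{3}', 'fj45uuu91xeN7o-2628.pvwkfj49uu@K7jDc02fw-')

['Dc0']

Pattern: the literal 'fj4', then a digit, then one or more of the literal 'u' (lazy); then one or more of any character (non-capturing group); then zero or more of a word character, then 3 to 4 of any character except [bwi] (captured); then one or more of a digit, then exactly 3 of a non-whitespace character.
Scanning left to right: at [0:41] match 'fj45uuu91xeN7o-2628.pvwkfj49uu@K7jDc02fw-', group 1 = 'Dc0'.
Because there's exactly one group, `findall` drops the full match and keeps group 1 from the one hit.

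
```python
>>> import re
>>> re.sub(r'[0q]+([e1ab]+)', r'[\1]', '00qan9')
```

'[a]n9'

This matches one or more of one of [0q]; then one or more of one of [e1ab] (captured).
Matches: at [0:4] → '00qa'.
Each match is replaced using the text its own group 1 captured.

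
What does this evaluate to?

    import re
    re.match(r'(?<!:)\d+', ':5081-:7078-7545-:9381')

`re.match` only tries the pattern at the start of the string.
Here the pattern fails at index 0, so the call returns None.

None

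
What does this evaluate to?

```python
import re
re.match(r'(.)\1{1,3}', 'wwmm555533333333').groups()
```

('w',)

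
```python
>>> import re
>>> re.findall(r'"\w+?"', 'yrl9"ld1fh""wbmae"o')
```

['"ld1fh"', '"wbmae"']

No capturing groups, so `findall` returns the 2 full match strings.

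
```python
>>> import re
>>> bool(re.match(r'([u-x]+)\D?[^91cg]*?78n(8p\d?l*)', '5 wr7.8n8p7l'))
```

False

With `match`, the pattern is implicitly anchored at the beginning.
Here the string doesn't start with a match, so the call returns None, and `bool(None)` is False.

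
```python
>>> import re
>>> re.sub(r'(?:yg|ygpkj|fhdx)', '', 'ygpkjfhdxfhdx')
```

'pkj'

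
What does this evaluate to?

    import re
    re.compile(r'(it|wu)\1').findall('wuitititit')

`\1` has to match the exact text group 1 already captured.
Walking the string: at [2:6] match 'itit', group 1 = 'it'; at [6:10] match 'itit', group 1 = 'it'.
With a single group, `findall` returns only what that group captured — 2 items.

['it', 'it']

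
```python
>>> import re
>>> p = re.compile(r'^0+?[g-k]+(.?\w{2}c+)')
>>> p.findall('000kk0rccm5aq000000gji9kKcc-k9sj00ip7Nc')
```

['0rcc']

Because there's exactly one group, `findall` drops the full match and keeps group 1 from the one hit.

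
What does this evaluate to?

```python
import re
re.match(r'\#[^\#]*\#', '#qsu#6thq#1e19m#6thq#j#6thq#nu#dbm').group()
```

`re.match` won't scan ahead — the pattern has to work from the very first character.
The match spans [0:5] → '#qsu#'.

'#qsu#'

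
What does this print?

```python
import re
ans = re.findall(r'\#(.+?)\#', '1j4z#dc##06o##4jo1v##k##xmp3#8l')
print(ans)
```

['dc', '06o', '4jo1v', 'k', 'xmp3']

One capturing group, so `findall` returns just the captured substring from each match — 5 in all.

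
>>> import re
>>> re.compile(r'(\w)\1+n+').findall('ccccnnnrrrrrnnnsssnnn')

`\1` is not a pattern — it's the concrete string captured by group 1, re-applied verbatim.
With a single group, `findall` returns only what that group captured — 3 items.

['c', 'r', 's']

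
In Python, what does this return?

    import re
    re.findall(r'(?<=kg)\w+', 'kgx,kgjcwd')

['x', 'jcwd']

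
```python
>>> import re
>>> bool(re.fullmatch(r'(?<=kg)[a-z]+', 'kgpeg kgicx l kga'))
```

The positive lookaround only admits positions where the adjacent text matches; those characters stay outside the span.
`re.fullmatch` requires the pattern to consume the entire string.
Here there's no way to consume every character, so the call returns None, and `bool(None)` is False.

False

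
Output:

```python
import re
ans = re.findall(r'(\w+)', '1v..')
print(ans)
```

['1v']

The pattern matches one or more of a word character (captured).
`findall` collects group 1 from the one match (1 total).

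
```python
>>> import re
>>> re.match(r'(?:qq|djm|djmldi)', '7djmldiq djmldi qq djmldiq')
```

`re.match` only tries the pattern at the start of the string.
Here position 0 doesn't satisfy it, so the call returns None.

None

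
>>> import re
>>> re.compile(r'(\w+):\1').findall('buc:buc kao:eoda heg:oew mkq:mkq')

['buc', 'mkq']

`\1` has to match the exact text group 1 already captured.
Scanning left to right: at [0:7] match 'buc:buc', group 1 = 'buc'; at [25:32] match 'mkq:mkq', group 1 = 'mkq'.
`findall` collects group 1 from each match (2 total).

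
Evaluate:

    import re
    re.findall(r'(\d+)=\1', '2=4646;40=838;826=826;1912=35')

['826']

`\1` has to match the exact text group 1 already captured.
Matches: at [14:21] match '826=826', group 1 = '826'.
`findall` collects group 1 from the one match (1 total).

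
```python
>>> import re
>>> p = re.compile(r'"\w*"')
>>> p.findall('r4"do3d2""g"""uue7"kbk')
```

`findall` yields the raw match text (3 of them) because the pattern has no groups.

['"do3d2"', '"g"', '""']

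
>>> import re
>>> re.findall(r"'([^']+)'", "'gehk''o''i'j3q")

['gehk', 'o', 'i']

Walking the string: at [0:6] match "'gehk'", group 1 = 'gehk'; at [6:9] match "'o'", group 1 = 'o'; at [9:12] match "'i'", group 1 = 'i'.
`findall` collects group 1 from each match (3 total).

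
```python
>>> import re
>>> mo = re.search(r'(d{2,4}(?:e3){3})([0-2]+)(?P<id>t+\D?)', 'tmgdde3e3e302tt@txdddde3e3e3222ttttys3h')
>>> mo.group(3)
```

This matches 2 to 4 of the literal 'd', then the literal 'e3' repeated 3 times (captured); then one or more of a character in [0-2] (captured); then one or more of the literal 't', then optionally a non-digit (captured as 'id').
`re.search` tries every starting position until one works.
The match spans [3:16] → 'dde3e3e302tt@'.
Captured: group 1 = 'dde3e3e3', group 2 = '02', group 3 = 'tt@'.

'tt@'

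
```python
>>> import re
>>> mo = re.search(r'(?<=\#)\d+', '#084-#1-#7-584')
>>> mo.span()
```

(1, 4)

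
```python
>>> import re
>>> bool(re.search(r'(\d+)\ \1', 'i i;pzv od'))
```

False

`\1` has to match the exact text group 1 already captured.
Here the pattern never matches, so the call returns None, and `bool(None)` is False.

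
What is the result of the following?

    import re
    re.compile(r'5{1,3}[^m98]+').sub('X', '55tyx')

'X'

The pattern matches 1 to 3 of a literal '5'; then one or more of any character except [m98].
Matches: at [0:5] → '55tyx'.
Each match is replaced by 'X'.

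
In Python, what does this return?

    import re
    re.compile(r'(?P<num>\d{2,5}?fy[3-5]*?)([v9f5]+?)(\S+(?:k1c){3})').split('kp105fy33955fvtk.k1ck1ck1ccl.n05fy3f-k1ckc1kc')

Pattern: 2 to 5 of a digit (lazy), then the literal 'fy', then zero or more of a character in [3-5] (lazy) (captured as 'num'); then one or more of one of [v9f5] (lazy) (captured); then one or more of a non-whitespace character, then the literal 'k1c' repeated 3 times (captured).
Because the pattern has a capturing group, `split` also inserts each captured text between the pieces.

['kp', '105fy33', '9', '55fvtk.k1ck1ck1c', 'cl.n05fy3f-k1ckc1kc']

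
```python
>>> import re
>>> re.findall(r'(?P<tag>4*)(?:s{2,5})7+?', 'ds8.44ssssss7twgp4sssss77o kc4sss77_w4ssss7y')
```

['', '4', '4', '4']

Pattern: zero or more of a literal '4' (captured as 'tag'); then 2 to 5 of a literal 's' (non-capturing group); then one or more of a literal '7' (lazy).
Scanning left to right: at [7:13] match 'sssss7', group 1 = ''; at [17:24] match '4sssss7', group 1 = '4'; at [29:34] match '4sss7', group 1 = '4'; at [37:43] match '4ssss7', group 1 = '4'.
`findall` collects group 1 from each match (4 total).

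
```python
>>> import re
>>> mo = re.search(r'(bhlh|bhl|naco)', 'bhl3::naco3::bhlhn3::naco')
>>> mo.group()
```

`search` walks the string left to right and returns the first match it finds.
The match spans [0:3] → 'bhl'.
Captured: group 1 = 'bhl'.

'bhl'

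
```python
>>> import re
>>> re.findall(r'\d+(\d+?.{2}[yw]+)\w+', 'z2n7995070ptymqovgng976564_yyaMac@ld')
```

Because there's exactly one group, `findall` drops the full match and keeps group 1 from the one hit.

['0pty']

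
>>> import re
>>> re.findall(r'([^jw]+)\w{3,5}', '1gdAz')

This matches one or more of any character except [jw] (captured); then 3 to 5 of a word character.
Scanning left to right: at [0:5] match '1gdAz', group 1 = '1g'.
With a single group, `findall` returns only what that group captured — 1 item.

['1g']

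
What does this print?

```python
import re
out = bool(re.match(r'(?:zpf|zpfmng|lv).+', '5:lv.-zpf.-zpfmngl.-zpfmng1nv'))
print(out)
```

`match` is anchored at position 0; if the pattern doesn't fit there, it returns None.
Here the pattern fails at index 0, so the call returns None, and `bool(None)` is False.

False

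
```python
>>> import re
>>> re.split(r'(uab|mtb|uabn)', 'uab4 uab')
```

['', 'uab', '4 ', 'uab', '']

Because the pattern has a capturing group, `split` also inserts each captured text between the pieces.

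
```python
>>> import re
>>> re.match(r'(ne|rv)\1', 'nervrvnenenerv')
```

A backreference is literal: `\1` must see the identical characters the first group matched.
With `match`, the pattern is implicitly anchored at the beginning.
Here the pattern fails at index 0, so the call returns None.

None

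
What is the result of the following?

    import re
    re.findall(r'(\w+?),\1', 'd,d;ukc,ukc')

['d', 'ukc']

The backreference `\1` re-matches whatever the first group consumed, character for character.
Walking the string: at [0:3] match 'd,d', group 1 = 'd'; at [4:11] match 'ukc,ukc', group 1 = 'ukc'.
One capturing group, so `findall` returns just the captured substring from each match — 2 in all.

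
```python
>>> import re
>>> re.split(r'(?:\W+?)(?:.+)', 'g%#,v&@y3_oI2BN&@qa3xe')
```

Pattern: one or more of a non-word character (lazy) (non-capturing group); then one or more of any character (non-capturing group).
Matches to split on: at [1:22] → '%#,v&@y3_oI2BN&@qa3xe'.
The string is cut at each match, leaving 2 pieces.

['g', '']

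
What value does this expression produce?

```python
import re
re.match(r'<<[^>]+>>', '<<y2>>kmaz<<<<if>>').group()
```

'<<y2>>'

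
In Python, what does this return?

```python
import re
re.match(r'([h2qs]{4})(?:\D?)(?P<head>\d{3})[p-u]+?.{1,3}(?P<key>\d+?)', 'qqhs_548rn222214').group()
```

'qqhs_548rn222'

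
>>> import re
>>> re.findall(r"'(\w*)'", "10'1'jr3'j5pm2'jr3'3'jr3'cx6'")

['1', 'j5pm2', '3', 'cx6']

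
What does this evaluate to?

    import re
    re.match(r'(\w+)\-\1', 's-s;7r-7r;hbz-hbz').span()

`re.match` only tries the pattern at the start of the string.
The match spans [0:3] → 's-s'.

(0, 3)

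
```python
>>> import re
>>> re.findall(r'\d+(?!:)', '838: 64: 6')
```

['83', '6', '6']

`(?!…)`/`(?<!…)` only lets a position through if the neighbouring text does NOT match; no characters are consumed.
Matches: at [0:2] → '83'; at [5:6] → '6'; at [9:10] → '6'.
With no groups in the pattern, `findall` gives back each whole match — 3 here.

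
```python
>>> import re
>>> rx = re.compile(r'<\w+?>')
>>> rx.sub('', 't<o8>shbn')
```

`sub` substitutes '' at each match site.

'tshbn'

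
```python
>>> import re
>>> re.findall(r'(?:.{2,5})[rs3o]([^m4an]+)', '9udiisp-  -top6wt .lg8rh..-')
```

Pattern: 2 to 5 of any character (non-capturing group); then one of [rs3o]; then one or more of any character except [m4an] (captured).
Scanning left to right: at [0:27] match '9udiisp-  -top6wt .lg8rh..-', group 1 = 'p-  -top6wt .lg8rh..-'.
`findall` collects group 1 from the one match (1 total).

['p-  -top6wt .lg8rh..-']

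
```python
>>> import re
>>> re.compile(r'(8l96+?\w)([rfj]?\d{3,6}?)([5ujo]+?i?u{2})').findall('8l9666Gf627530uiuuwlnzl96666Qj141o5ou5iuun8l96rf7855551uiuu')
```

This matches the literal '8l9', then one or more of a literal '6' (lazy), then a word character (captured); then optionally one of [rfj], then 3 to 6 of a digit (lazy) (captured); then one or more of one of [5ujo] (lazy), then optionally the literal 'i', then exactly 2 of a literal 'u' (captured).
Matches: at [0:18] match '8l9666Gf627530uiuu', groups = ('8l9666G', 'f627530', 'uiuu').
`findall` packs the 3 group values into a tuple for every match.

[('8l9666G', 'f627530', 'uiuu')]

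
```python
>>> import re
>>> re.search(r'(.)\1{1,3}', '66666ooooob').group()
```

'6666'

`\1` has to match the exact text group 1 already captured.
Unlike `match`, `search` isn't anchored — it looks for the pattern anywhere in the string.
The match spans [0:4] → '6666'.
Captured: group 1 = '6'.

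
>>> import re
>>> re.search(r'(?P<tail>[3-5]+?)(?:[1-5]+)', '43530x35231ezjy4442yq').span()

(0, 4)

This matches one or more of a character in [3-5] (lazy) (captured as 'tail'); then one or more of a character in [1-5] (non-capturing group).
The match spans [0:4] → '4353'.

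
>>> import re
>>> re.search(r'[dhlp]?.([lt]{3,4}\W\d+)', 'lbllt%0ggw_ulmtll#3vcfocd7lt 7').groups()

Pattern: optionally one of [dhlp], then any character; then 3 to 4 of one of [lt], then a non-word character, then one or more of a digit (captured).
Unlike `match`, `search` isn't anchored — it looks for the pattern anywhere in the string.
The match spans [0:7] → 'lbllt%0'.
Captured: group 1 = 'llt%0'.

('llt%0',)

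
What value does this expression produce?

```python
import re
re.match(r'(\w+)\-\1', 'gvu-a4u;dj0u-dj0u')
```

None

`\1` is not a pattern — it's the concrete string captured by group 1, re-applied verbatim.
`re.match` won't scan ahead — the pattern has to work from the very first character.
Here the string doesn't start with a match, so the call returns None.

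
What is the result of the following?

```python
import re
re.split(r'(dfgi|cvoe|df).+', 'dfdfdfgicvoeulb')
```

['', 'df', '']

Matches to split on: at [0:15] → 'dfdfdfgicvoeulb'.
Because the pattern has a capturing group, `split` also inserts each captured text between the pieces.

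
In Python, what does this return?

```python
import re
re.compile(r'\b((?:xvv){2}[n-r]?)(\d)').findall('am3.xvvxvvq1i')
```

With 2 capturing groups, `findall` returns a 2-tuple per match.

[('xvvxvvq', '1')]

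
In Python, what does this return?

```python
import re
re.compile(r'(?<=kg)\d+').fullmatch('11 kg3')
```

None

`re.fullmatch` requires the pattern to consume the entire string.
Here the pattern can't cover the whole string, so the call returns None.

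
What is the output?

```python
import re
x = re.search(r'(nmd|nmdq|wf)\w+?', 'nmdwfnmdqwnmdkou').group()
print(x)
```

nmdw

The match spans [0:4] → 'nmdw'.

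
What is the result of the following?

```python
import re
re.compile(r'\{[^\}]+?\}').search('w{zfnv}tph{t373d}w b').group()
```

'{zfnv}'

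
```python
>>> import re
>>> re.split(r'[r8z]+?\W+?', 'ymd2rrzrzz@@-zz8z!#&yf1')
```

['ymd2', '@-', '#&yf1']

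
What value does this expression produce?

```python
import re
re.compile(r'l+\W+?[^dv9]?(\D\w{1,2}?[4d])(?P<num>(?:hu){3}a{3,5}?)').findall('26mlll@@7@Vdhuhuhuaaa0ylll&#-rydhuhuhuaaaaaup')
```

[('@Vd', 'huhuhuaaa'), ('-ryd', 'huhuhuaaa')]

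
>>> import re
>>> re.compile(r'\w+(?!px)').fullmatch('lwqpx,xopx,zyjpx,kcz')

None

The negative lookahead/lookbehind blocks any match where the forbidden context is present.
`re.fullmatch` requires the pattern to consume the entire string.
Here the pattern can't cover the whole string, so the call returns None.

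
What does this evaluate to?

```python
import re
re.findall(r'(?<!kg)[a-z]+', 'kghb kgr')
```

['kghb', 'kgr']

The negative lookahead/lookbehind blocks any match where the forbidden context is present.
Since nothing is captured, `findall` lists the 2 matched substrings directly.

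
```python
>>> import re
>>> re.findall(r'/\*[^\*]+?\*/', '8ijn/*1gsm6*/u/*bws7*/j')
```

['/*1gsm6*/', '/*bws7*/']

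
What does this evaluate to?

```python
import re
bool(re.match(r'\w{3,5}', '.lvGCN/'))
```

False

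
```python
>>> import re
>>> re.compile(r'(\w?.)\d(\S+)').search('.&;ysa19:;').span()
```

Pattern: optionally a word character, then any character (captured); then a digit; then one or more of a non-whitespace character (captured).
The match spans [4:10] → 'sa19:;'.

(4, 10)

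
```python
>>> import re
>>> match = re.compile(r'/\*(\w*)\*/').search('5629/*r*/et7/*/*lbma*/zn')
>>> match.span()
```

(4, 9)

The match spans [4:9] → '/*r*/'.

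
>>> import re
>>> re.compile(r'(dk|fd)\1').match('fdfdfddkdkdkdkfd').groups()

('fd',)

`\1` has to match the exact text group 1 already captured.
`re.match` only tries the pattern at the start of the string.
The match spans [0:4] → 'fdfd'.
Captured: group 1 = 'fd'.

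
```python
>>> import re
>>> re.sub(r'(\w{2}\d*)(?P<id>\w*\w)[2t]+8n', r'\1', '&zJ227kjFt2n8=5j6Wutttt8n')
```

'&zJ227kjFt2n8=5j6'

This matches exactly 2 of a word character, then zero or more of a digit (captured); then zero or more of a word character, then a word character (captured as 'id'); then one or more of one of [2t], then the literal '8n'.
Matches: at [14:25] → '5j6Wutttt8n'.
`\1` in the replacement pulls in group 1's text for each match.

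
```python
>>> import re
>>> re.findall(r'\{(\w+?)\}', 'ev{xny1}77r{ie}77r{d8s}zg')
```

['xny1', 'ie', 'd8s']

`findall` collects group 1 from each match (3 total).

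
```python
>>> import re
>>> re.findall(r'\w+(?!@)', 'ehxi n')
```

['ehxi', 'n']

Because the assertion is negative and zero-width, positions next to the forbidden text are skipped.
Matches: at [0:4] → 'ehxi'; at [5:6] → 'n'.
No capturing groups, so `findall` returns the 2 full match strings.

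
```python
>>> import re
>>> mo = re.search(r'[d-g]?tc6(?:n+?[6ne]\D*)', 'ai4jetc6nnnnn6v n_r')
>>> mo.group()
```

This matches optionally a character in [d-g], then the literal 'tc6'; then one or more of the literal 'n' (lazy), then one of [6ne], then zero or more of a non-digit (non-capturing group).
`re.search` scans for the first position where the pattern succeeds.
The match spans [4:13] → 'etc6nnnnn'.

'etc6nnnnn'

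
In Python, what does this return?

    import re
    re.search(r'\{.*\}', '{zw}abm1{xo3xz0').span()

The match spans [0:4] → '{zw}'.

(0, 4)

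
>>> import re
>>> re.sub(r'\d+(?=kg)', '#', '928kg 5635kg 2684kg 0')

The positive lookaround only admits positions where the adjacent text matches; those characters stay outside the span.
Matches: at [0:3] → '928'; at [6:10] → '5635'; at [13:17] → '2684'.
Every occurrence is swapped for '#'.

'#kg #kg #kg 0'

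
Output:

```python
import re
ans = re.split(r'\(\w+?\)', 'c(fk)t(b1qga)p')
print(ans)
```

Matches to split on: at [1:5] → '(fk)'; at [6:13] → '(b1qga)'.
Each match becomes a cut point; 3 segments remain.

['c', 't', 'p']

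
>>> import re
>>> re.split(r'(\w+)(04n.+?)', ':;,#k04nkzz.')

Pattern: one or more of a word character (captured); then the literal '04n', then one or more of any character (lazy) (captured).
Matches to split on: at [4:9] → 'k04nk'.
The group in the pattern means `split` returns the separators' captures alongside the pieces.

[':;,#', 'k', '04nk', 'zz.']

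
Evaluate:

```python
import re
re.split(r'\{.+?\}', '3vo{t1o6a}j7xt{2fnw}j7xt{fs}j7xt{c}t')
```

['3vo', 'j7xt', 'j7xt', 'j7xt', 't']

With the lazy modifier that quantifier settles for the fewest repetitions that let the rest of the pattern succeed (the atoms after it are unaffected and can still be greedy).
`split` removes every match and returns the 5 fragments in between.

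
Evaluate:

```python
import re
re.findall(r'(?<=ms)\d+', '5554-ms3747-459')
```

['3747']

The `(?=…)`/`(?<=…)` assertion just peeks at neighbouring text; it doesn't advance the match position.
Since nothing is captured, `findall` lists the 1 matched substring directly.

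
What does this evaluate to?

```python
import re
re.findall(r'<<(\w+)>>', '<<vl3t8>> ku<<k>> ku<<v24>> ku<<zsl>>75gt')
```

['vl3t8', 'k', 'v24', 'zsl']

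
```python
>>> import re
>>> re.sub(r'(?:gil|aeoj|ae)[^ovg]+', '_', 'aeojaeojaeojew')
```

Every occurrence is swapped for '_'.

'_oj_'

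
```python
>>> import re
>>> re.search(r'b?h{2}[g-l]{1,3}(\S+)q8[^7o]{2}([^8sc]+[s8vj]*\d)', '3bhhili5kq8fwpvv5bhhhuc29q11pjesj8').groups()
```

Pattern: optionally the literal 'b', then exactly 2 of a literal 'h', then 1 to 3 of a character in [g-l]; then one or more of a non-whitespace character (captured); then the literal 'q8', then exactly 2 of any character except [7o]; then one or more of any character except [8sc], then zero or more of one of [s8vj], then a digit (captured).
`re.search` scans for the first position where the pattern succeeds.
The match spans [1:17] → 'bhhili5kq8fwpvv5'.
Captured: group 1 = '5k', group 2 = 'pvv5'.

('5k', 'pvv5')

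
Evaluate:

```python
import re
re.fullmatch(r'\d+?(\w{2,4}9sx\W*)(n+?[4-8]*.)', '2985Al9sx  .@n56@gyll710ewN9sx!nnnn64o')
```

None

The pattern matches one or more of a digit (lazy); then 2 to 4 of a word character, then the literal '9sx', then zero or more of a non-word character (captured); then one or more of the literal 'n' (lazy), then zero or more of a character in [4-8], then any character (captured).
For `fullmatch`, every character of the input must be accounted for by the pattern.
Here there's no way to consume every character, so the call returns None.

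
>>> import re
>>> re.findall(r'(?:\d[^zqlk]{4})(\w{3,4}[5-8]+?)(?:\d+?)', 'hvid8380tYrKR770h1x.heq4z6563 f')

['YrKR7', 'q4z65']

The pattern matches a digit, then exactly 4 of any character except [zqlk] (non-capturing group); then 3 to 4 of a word character, then one or more of a character in [5-8] (lazy) (captured); then one or more of a digit (lazy) (non-capturing group).
`findall` collects group 1 from each match (2 total).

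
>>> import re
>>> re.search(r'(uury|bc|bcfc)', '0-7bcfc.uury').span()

`|` is ordered: at each position the engine commits to the first alternative that works.
`re.search` tries every starting position until one works.
The match spans [3:5] → 'bc'.
Captured: group 1 = 'bc'.

(3, 5)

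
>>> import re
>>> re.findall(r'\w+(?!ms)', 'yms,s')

['yms', 's']

The negative lookaround is zero-width — it rules out positions where the adjacent text would match, without consuming anything.
`findall` yields the raw match text (2 of them) because the pattern has no groups.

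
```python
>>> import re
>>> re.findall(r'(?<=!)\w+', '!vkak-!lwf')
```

['vkak', 'lwf']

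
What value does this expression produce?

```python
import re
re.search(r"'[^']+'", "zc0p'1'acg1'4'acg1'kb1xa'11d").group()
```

"'1'"

`re.search` tries every starting position until one works.
The match spans [4:7] → "'1'".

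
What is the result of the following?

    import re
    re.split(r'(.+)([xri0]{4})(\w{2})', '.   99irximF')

['', '.   99', 'irxi', 'mF', '']

The pattern matches one or more of any character (captured); then exactly 4 of one of [xri0] (captured); then exactly 2 of a word character (captured).
The group in the pattern means `split` returns the separators' captures alongside the pieces.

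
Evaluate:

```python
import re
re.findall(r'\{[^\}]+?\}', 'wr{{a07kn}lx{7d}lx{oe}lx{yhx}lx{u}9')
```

['{{a07kn}', '{7d}', '{oe}', '{yhx}', '{u}']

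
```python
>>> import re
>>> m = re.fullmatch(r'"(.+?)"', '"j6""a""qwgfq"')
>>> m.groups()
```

('j6""a""qwgfq',)

The match spans [0:14] → '"j6""a""qwgfq"'.
Captured: group 1 = 'j6""a""qwgfq'.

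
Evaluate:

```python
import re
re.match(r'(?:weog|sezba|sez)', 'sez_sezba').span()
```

`re.match` only tries the pattern at the start of the string.
The match spans [0:3] → 'sez'.

(0, 3)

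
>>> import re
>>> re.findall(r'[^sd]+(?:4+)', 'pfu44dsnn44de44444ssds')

No capturing groups, so `findall` returns the 3 full match strings.

['pfu44', 'nn44', 'e44444']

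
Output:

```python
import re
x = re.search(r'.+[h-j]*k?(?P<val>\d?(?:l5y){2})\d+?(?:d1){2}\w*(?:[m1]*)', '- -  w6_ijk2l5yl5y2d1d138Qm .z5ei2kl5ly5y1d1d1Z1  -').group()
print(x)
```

- -  w6_ijk2l5yl5y2d1d138Qm

The match spans [0:27] → '- -  w6_ijk2l5yl5y2d1d138Qm'.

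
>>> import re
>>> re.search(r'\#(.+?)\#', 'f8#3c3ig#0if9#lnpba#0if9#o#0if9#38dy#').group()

A `+?`/`*?`/`{m,n}?` starts at its minimum and grows only as far as needed for what follows to match.
The match spans [2:9] → '#3c3ig#'.

'#3c3ig#'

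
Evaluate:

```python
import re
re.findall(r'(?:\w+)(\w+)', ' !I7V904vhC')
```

['C']

Pattern: one or more of a word character (non-capturing group); then one or more of a word character (captured).
Matches: at [2:11] match 'I7V904vhC', group 1 = 'C'.
With a single group, `findall` returns only what that group captured — 1 item.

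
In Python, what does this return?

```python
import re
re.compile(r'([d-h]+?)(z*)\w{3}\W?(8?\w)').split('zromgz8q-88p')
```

['zrom', 'g', '', '88', 'p']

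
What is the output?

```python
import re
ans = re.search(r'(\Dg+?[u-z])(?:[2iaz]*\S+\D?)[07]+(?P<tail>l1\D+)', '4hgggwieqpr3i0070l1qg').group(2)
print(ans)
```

The match spans [1:21] → 'hgggwieqpr3i0070l1qg'.
Captured: group 1 = 'hgggw', group 2 = 'l1qg'.

l1qg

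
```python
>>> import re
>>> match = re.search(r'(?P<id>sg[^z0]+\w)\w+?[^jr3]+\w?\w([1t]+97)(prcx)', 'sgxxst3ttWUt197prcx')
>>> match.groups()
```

('sgxxst3tt', '197', 'prcx')

Pattern: the literal 'sg', then one or more of any character except [z0], then a word character (captured as 'id'); then one or more of a word character (lazy), then one or more of any character except [jr3]; then optionally a word character, then a word character; then one or more of one of [1t], then the literal '97' (captured); then a literal 'p', then the literal 'rcx' (captured).
`re.search` scans for the first position where the pattern succeeds.
The match spans [0:19] → 'sgxxst3ttWUt197prcx'.
Captured: group 1 = 'sgxxst3tt', group 2 = '197', group 3 = 'prcx'.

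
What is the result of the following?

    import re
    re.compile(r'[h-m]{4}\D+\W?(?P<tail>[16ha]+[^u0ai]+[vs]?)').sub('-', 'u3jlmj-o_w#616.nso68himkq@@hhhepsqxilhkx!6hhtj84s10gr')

Each match is replaced by '-'.

'u3-imkq@@hhhepsqx-0gr'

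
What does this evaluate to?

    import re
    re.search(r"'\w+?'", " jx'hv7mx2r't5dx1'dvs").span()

(3, 12)

`re.search` tries every starting position until one works.
The match spans [3:12] → "'hv7mx2r'".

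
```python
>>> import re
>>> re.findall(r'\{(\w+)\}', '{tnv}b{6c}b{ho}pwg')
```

['tnv', '6c', 'ho']

With a single group, `findall` returns only what that group captured — 3 items.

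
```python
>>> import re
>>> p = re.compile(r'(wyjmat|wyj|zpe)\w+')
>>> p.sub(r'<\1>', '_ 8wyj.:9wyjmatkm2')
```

The regex engine tests alternatives in the order written; an earlier branch that matches wins even if a later one would match more.
The replacement refers to a captured group, so each match is rewritten using its own captured text.

'_ 8wyj.:9<wyjmat>'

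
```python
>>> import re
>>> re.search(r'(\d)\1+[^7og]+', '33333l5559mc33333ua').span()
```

(0, 19)

The backreference `\1` re-matches whatever the first group consumed, character for character.
`re.search` scans for the first position where the pattern succeeds.
The match spans [0:19] → '33333l5559mc33333ua'.
Captured: group 1 = '3'.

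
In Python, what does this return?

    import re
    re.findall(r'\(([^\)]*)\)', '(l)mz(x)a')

Walking the string: at [0:3] match '(l)', group 1 = 'l'; at [5:8] match '(x)', group 1 = 'x'.
Because there's exactly one group, `findall` drops the full match and keeps group 1 from each hit.

['l', 'x']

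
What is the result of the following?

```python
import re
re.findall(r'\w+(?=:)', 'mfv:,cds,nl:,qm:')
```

['mfv', 'nl', 'qm']

The positive lookaround only admits positions where the adjacent text matches; those characters stay outside the span.
`findall` yields the raw match text (3 of them) because the pattern has no groups.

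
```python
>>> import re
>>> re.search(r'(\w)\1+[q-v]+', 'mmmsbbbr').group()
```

'mmms'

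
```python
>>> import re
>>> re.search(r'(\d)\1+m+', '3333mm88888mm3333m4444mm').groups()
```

('3',)

The match spans [0:6] → '3333mm'.
Captured: group 1 = '3'.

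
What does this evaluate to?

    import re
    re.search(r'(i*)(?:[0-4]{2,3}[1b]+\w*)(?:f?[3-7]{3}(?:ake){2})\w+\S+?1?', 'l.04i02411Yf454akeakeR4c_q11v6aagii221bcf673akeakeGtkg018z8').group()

'i02411Yf454akeakeR4c_q11v6aagii221bcf673akeakeGtkg018z8'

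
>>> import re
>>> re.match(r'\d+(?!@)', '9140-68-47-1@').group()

'9140'

`re.match` won't scan ahead — the pattern has to work from the very first character.
The match spans [0:4] → '9140'.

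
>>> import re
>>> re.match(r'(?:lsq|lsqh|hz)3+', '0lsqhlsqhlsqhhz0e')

`re.match` only tries the pattern at the start of the string.
Here the pattern fails at index 0, so the call returns None.

None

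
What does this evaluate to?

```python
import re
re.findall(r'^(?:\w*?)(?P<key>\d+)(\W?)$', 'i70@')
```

This matches anchored at the start of the string; then zero or more of a word character (lazy) (non-capturing group); then one or more of a digit (captured as 'key'); then optionally a non-word character (captured); then anchored at the end.
Because the quantifier is non-greedy, it stops expanding at the earliest point where the rest of the pattern can succeed.
Walking the string: at [0:4] match 'i70@', groups = ('70', '@').
2 groups means the one result is a tuple of 2 captured strings — 1 here.

[('70', '@')]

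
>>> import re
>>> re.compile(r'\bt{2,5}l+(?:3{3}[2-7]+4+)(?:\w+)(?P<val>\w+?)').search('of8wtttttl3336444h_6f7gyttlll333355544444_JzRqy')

None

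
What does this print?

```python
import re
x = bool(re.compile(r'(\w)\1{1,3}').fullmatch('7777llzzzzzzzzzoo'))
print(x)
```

`\1` has to match the exact text group 1 already captured.
`re.fullmatch` is like wrapping the pattern in `^…$` (in single-line mode).
Here the pattern can't cover the whole string, so the call returns None, and `bool(None)` is False.

False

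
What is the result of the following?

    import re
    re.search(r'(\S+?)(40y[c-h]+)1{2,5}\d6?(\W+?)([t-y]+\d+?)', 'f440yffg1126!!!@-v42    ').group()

'f440yffg1126!!!@-v4'

Pattern: one or more of a non-whitespace character (lazy) (captured); then the literal '40y', then one or more of a character in [c-h] (captured); then 2 to 5 of the literal '1', then a digit, then optionally a literal '6'; then one or more of a non-word character (lazy) (captured); then one or more of a character in [t-y], then one or more of a digit (lazy) (captured).
`search` walks the string left to right and returns the first match it finds.
The match spans [0:19] → 'f440yffg1126!!!@-v4'.
Captured: group 1 = 'f4', group 2 = '40yffg', group 3 = '!!!@-', group 4 = 'v4'.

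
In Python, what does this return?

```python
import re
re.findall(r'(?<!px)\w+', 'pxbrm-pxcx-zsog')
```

['pxbrm', 'pxcx', 'zsog']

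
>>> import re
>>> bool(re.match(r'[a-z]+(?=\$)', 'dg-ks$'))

Lookahead/lookbehind check context without consuming it, so the matched span excludes the asserted characters.
`re.match` only tries the pattern at the start of the string.
Here position 0 doesn't satisfy it, so the call returns None, and `bool(None)` is False.

False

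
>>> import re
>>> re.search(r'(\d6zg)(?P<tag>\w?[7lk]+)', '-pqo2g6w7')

The pattern matches a digit, then the literal '6zg' (captured); then optionally a word character, then one or more of one of [7lk] (captured as 'tag').
`search` walks the string left to right and returns the first match it finds.
Here no position works, so the call returns None.

None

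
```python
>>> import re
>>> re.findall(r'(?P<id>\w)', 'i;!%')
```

['i']

The pattern matches a word character (captured as 'id').
Matches: at [0:1] match 'i', group 1 = 'i'.
`findall` collects group 1 from the one match (1 total).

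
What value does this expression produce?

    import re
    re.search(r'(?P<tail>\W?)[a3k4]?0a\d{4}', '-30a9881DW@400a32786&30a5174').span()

(0, 8)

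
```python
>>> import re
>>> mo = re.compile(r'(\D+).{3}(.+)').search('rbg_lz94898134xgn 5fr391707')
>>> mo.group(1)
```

'rbg_lz'

The pattern matches one or more of a non-digit (captured); then exactly 3 of any character; then one or more of any character (captured).
`re.search` scans for the first position where the pattern succeeds.
The match spans [0:27] → 'rbg_lz94898134xgn 5fr391707'.
Captured: group 1 = 'rbg_lz', group 2 = '98134xgn 5fr391707'.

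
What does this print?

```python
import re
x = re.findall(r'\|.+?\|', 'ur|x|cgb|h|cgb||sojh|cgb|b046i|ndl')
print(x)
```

A non-greedy quantifier consumes as few characters as it can — just enough that the remainder of the pattern still matches from where it stops; whatever follows it matches normally.
`findall` yields the raw match text (4 of them) because the pattern has no groups.

['|x|', '|h|', '||sojh|', '|b046i|']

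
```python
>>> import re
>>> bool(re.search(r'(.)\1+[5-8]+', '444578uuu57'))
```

A backreference is literal: `\1` must see the identical characters the first group matched.
Unlike `match`, `search` isn't anchored — it looks for the pattern anywhere in the string.
The match spans [0:6] → '444578'.
Captured: group 1 = '4'.

True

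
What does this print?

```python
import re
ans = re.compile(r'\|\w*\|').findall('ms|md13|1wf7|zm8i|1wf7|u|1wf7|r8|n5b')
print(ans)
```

['|md13|', '|zm8i|', '|u|', '|r8|']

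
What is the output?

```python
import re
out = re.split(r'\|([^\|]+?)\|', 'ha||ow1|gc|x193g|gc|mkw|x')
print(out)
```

Matches to split on: at [3:8] → '|ow1|'; at [10:17] → '|x193g|'; at [19:24] → '|mkw|'.
The group in the pattern means `split` returns the separators' captures alongside the pieces.

['ha|', 'ow1', 'gc', 'x193g', 'gc', 'mkw', 'x']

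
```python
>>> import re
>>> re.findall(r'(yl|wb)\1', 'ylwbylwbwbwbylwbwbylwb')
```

After group 1 captures some text, `\1` only succeeds where that same text appears again.
Because there's exactly one group, `findall` drops the full match and keeps group 1 from each hit.

['wb', 'wb']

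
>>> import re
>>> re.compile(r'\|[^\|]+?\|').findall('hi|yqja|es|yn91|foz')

['|yqja|', '|yn91|']

Scanning left to right: at [2:8] → '|yqja|'; at [10:16] → '|yn91|'.
`findall` yields the raw match text (2 of them) because the pattern has no groups.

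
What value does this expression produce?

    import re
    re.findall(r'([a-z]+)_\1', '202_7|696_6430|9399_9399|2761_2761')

After group 1 captures some text, `\1` only succeeds where that same text appears again.
With a single group, `findall` returns only what that group captured — 0 items.
Nothing in the string satisfies the pattern, so the list is empty.

[]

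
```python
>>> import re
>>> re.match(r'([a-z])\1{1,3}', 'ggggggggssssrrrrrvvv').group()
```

The backreference `\1` re-matches whatever the first group consumed, character for character.
`re.match` won't scan ahead — the pattern has to work from the very first character.
The match spans [0:4] → 'gggg'.
Captured: group 1 = 'g'.

'gggg'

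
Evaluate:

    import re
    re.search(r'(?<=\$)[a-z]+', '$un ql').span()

(1, 3)

The `(?=…)`/`(?<=…)` assertion just peeks at neighbouring text; it doesn't advance the match position.
`re.search` scans for the first position where the pattern succeeds.
The match spans [1:3] → 'un'.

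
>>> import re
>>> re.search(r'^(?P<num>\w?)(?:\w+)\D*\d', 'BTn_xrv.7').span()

(0, 9)

The pattern matches anchored at the start of the string; then optionally a word character (captured as 'num'); then one or more of a word character (non-capturing group); then zero or more of a non-digit, then a digit.
`search` walks the string left to right and returns the first match it finds.
The match spans [0:9] → 'BTn_xrv.7'.
Captured: group 1 = 'B'.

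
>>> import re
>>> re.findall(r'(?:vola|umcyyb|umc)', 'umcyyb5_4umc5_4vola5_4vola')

['umcyyb', 'umc', 'vola', 'vola']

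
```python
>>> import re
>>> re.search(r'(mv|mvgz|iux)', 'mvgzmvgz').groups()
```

Branches in `(...|...)` are attempted left-to-right; the first branch that allows the whole pattern to succeed is taken.
`search` walks the string left to right and returns the first match it finds.
The match spans [0:2] → 'mv'.
Captured: group 1 = 'mv'.

('mv',)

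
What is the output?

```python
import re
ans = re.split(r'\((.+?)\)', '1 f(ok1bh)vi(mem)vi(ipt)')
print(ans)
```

A non-greedy quantifier consumes as few characters as it can — just enough that the remainder of the pattern still matches from where it stops; whatever follows it matches normally.
Matches to split on: at [3:10] → '(ok1bh)'; at [12:17] → '(mem)'; at [19:24] → '(ipt)'.
Because the pattern has a capturing group, `split` also inserts each captured text between the pieces.

['1 f', 'ok1bh', 'vi', 'mem', 'vi', 'ipt', '']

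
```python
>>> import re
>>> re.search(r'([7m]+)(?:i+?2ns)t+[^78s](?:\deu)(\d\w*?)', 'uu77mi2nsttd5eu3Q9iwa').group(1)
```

'77m'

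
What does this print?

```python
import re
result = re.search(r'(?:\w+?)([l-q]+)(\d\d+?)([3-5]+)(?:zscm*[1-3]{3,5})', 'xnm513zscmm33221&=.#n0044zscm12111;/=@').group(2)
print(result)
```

The pattern matches one or more of a word character (lazy) (non-capturing group); then one or more of a character in [l-q] (captured); then a digit, then one or more of a digit (lazy) (captured); then one or more of a character in [3-5] (captured); then the literal 'zsc', then zero or more of a literal 'm', then 3 to 5 of a character in [1-3] (non-capturing group).
`re.search` scans for the first position where the pattern succeeds.
The match spans [0:16] → 'xnm513zscmm33221'.
Captured: group 1 = 'nm', group 2 = '51', group 3 = '3'.

51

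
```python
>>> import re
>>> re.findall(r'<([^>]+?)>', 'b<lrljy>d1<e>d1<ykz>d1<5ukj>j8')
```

['lrljy', 'e', 'ykz', '5ukj']

One capturing group, so `findall` returns just the captured substring from each match — 4 in all.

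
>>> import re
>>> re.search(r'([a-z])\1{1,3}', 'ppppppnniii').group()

'pppp'

`\1` is not a pattern — it's the concrete string captured by group 1, re-applied verbatim.
`re.search` tries every starting position until one works.
The match spans [0:4] → 'pppp'.
Captured: group 1 = 'p'.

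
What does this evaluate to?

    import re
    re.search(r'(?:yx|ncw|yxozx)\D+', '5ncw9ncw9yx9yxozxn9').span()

The match spans [12:18] → 'yxozxn'.

(12, 18)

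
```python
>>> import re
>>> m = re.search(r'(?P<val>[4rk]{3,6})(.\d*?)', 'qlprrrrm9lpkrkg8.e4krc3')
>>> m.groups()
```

This matches 3 to 6 of one of [4rk] (captured as 'val'); then any character, then zero or more of a digit (lazy) (captured).
With the lazy modifier that quantifier settles for the fewest repetitions that let the rest of the pattern succeed (the atoms after it are unaffected and can still be greedy).
`re.search` tries every starting position until one works.
The match spans [3:8] → 'rrrrm'.
Captured: group 1 = 'rrrr', group 2 = 'm'.

('rrrr', 'm')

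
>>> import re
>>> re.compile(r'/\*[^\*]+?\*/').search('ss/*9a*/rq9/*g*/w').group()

The match spans [2:8] → '/*9a*/'.

'/*9a*/'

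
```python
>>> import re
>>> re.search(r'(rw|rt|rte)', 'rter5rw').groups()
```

('rt',)

The match spans [0:2] → 'rt'.
Captured: group 1 = 'rt'.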